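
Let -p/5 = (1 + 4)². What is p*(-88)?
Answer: 11000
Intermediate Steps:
p = -125 (p = -5*(1 + 4)² = -5*5² = -5*25 = -125)
p*(-88) = -125*(-88) = 11000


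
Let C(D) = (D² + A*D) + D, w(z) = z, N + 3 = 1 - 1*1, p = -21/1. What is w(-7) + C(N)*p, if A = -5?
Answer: -448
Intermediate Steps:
p = -21 (p = -21*1 = -21)
N = -3 (N = -3 + (1 - 1*1) = -3 + (1 - 1) = -3 + 0 = -3)
C(D) = D² - 4*D (C(D) = (D² - 5*D) + D = D² - 4*D)
w(-7) + C(N)*p = -7 - 3*(-4 - 3)*(-21) = -7 - 3*(-7)*(-21) = -7 + 21*(-21) = -7 - 441 = -448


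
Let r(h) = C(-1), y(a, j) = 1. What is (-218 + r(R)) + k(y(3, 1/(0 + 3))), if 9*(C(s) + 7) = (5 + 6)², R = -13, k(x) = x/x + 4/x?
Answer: -1859/9 ≈ -206.56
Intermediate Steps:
k(x) = 1 + 4/x
C(s) = 58/9 (C(s) = -7 + (5 + 6)²/9 = -7 + (⅑)*11² = -7 + (⅑)*121 = -7 + 121/9 = 58/9)
r(h) = 58/9
(-218 + r(R)) + k(y(3, 1/(0 + 3))) = (-218 + 58/9) + (4 + 1)/1 = -1904/9 + 1*5 = -1904/9 + 5 = -1859/9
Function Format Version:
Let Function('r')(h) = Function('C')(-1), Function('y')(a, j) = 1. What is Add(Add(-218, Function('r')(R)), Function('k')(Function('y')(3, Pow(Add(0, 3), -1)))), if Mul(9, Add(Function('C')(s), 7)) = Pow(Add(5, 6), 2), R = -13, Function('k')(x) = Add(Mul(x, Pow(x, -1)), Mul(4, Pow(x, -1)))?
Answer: Rational(-1859, 9) ≈ -206.56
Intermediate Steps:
Function('k')(x) = Add(1, Mul(4, Pow(x, -1)))
Function('C')(s) = Rational(58, 9) (Function('C')(s) = Add(-7, Mul(Rational(1, 9), Pow(Add(5, 6), 2))) = Add(-7, Mul(Rational(1, 9), Pow(11, 2))) = Add(-7, Mul(Rational(1, 9), 121)) = Add(-7, Rational(121, 9)) = Rational(58, 9))
Function('r')(h) = Rational(58, 9)
Add(Add(-218, Function('r')(R)), Function('k')(Function('y')(3, Pow(Add(0, 3), -1)))) = Add(Add(-218, Rational(58, 9)), Mul(Pow(1, -1), Add(4, 1))) = Add(Rational(-1904, 9), Mul(1, 5)) = Add(Rational(-1904, 9), 5) = Rational(-1859, 9)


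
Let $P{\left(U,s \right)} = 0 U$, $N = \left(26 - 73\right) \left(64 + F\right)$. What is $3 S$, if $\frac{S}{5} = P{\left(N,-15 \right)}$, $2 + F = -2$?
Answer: $0$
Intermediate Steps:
$F = -4$ ($F = -2 - 2 = -4$)
$N = -2820$ ($N = \left(26 - 73\right) \left(64 - 4\right) = \left(-47\right) 60 = -2820$)
$P{\left(U,s \right)} = 0$
$S = 0$ ($S = 5 \cdot 0 = 0$)
$3 S = 3 \cdot 0 = 0$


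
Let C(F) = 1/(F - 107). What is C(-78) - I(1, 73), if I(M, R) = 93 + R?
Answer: -30711/185 ≈ -166.01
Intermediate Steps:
C(F) = 1/(-107 + F)
C(-78) - I(1, 73) = 1/(-107 - 78) - (93 + 73) = 1/(-185) - 1*166 = -1/185 - 166 = -30711/185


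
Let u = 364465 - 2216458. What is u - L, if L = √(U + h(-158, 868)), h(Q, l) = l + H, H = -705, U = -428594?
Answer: -1851993 - I*√428431 ≈ -1.852e+6 - 654.55*I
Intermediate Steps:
h(Q, l) = -705 + l (h(Q, l) = l - 705 = -705 + l)
u = -1851993
L = I*√428431 (L = √(-428594 + (-705 + 868)) = √(-428594 + 163) = √(-428431) = I*√428431 ≈ 654.55*I)
u - L = -1851993 - I*√428431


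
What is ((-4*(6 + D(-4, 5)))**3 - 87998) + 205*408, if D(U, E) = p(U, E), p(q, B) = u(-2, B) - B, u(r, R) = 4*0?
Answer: -4422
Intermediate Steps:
u(r, R) = 0
p(q, B) = -B (p(q, B) = 0 - B = -B)
D(U, E) = -E
((-4*(6 + D(-4, 5)))**3 - 87998) + 205*408 = ((-4*(6 - 1*5))**3 - 87998) + 205*408 = ((-4*(6 - 5))**3 - 87998) + 83640 = ((-4*1)**3 - 87998) + 83640 = ((-4)**3 - 87998) + 83640 = (-64 - 87998) + 83640 = -88062 + 83640 = -4422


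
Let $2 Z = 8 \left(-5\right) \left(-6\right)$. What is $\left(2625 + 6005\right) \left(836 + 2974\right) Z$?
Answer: $3945636000$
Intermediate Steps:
$Z = 120$ ($Z = \frac{8 \left(-5\right) \left(-6\right)}{2} = \frac{\left(-40\right) \left(-6\right)}{2} = \frac{1}{2} \cdot 240 = 120$)
$\left(2625 + 6005\right) \left(836 + 2974\right) Z = \left(2625 + 6005\right) \left(836 + 2974\right) 120 = 8630 \cdot 3810 \cdot 120 = 32880300 \cdot 120 = 3945636000$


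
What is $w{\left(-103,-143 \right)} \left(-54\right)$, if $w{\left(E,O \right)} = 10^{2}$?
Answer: $-5400$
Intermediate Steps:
$w{\left(E,O \right)} = 100$
$w{\left(-103,-143 \right)} \left(-54\right) = 100 \left(-54\right) = -5400$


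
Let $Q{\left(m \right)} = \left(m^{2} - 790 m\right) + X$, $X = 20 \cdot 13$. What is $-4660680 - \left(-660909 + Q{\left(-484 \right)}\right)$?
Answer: $-4616647$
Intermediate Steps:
$X = 260$
$Q{\left(m \right)} = 260 + m^{2} - 790 m$ ($Q{\left(m \right)} = \left(m^{2} - 790 m\right) + 260 = 260 + m^{2} - 790 m$)
$-4660680 - \left(-660909 + Q{\left(-484 \right)}\right) = -4660680 + \left(660909 - \left(260 + \left(-484\right)^{2} - -382360\right)\right) = -4660680 + \left(660909 - \left(260 + 234256 + 382360\right)\right) = -4660680 + \left(660909 - 616876\right) = -4660680 + 44033 = -4616647$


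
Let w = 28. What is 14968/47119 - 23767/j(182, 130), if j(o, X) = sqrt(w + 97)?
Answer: 14968/47119 - 23767*sqrt(5)/25 ≈ -2125.5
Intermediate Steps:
j(o, X) = 5*sqrt(5) (j(o, X) = sqrt(28 + 97) = sqrt(125) = 5*sqrt(5))
14968/47119 - 23767/j(182, 130) = 14968/47119 - 23767*sqrt(5)/25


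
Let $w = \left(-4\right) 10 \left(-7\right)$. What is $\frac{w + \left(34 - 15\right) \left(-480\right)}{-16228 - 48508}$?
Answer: $\frac{65}{476} \approx 0.13655$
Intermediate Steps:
$w = 280$ ($w = \left(-40\right) \left(-7\right) = 280$)
$\frac{w + \left(34 - 15\right) \left(-480\right)}{-16228 - 48508} = \frac{280 + \left(34 - 15\right) \left(-480\right)}{-16228 - 48508} = \frac{280 + \left(34 - 15\right) \left(-480\right)}{-64736} = \left(280 + 19 \left(-480\right)\right) \left(- \frac{1}{64736}\right) = \left(280 - 9120\right) \left(- \frac{1}{64736}\right) = \left(-8840\right) \left(- \frac{1}{64736}\right) = \frac{65}{476}$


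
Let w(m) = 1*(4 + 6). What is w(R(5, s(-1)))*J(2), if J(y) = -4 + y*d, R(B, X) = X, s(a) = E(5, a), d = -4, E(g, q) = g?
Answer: -120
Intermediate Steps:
s(a) = 5
w(m) = 10 (w(m) = 1*10 = 10)
J(y) = -4 - 4*y (J(y) = -4 + y*(-4) = -4 - 4*y)
w(R(5, s(-1)))*J(2) = 10*(-4 - 4*2) = 10*(-4 - 8) = 10*(-12) = -120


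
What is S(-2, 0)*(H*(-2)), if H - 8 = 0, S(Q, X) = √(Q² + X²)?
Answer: -32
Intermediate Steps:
H = 8 (H = 8 + 0 = 8)
S(-2, 0)*(H*(-2)) = √((-2)² + 0²)*(8*(-2)) = √(4 + 0)*(-16) = √4*(-16) = 2*(-16) = -32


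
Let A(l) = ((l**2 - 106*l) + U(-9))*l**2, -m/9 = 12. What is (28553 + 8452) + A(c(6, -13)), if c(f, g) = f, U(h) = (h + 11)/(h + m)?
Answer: 200257/13 ≈ 15404.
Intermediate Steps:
m = -108 (m = -9*12 = -108)
U(h) = (11 + h)/(-108 + h) (U(h) = (h + 11)/(h - 108) = (11 + h)/(-108 + h))
A(l) = l**2*(-2/117 + l**2 - 106*l) (A(l) = ((l**2 - 106*l) + (11 - 9)/(-108 - 9))*l**2 = ((l**2 - 106*l) + 2/(-117))*l**2 = ((l**2 - 106*l) - 1/117*2)*l**2 = ((l**2 - 106*l) - 2/117)*l**2 = (-2/117 + l**2 - 106*l)*l**2 = l**2*(-2/117 + l**2 - 106*l))
(28553 + 8452) + A(c(6, -13)) = (28553 + 8452) + 6**2*(-2/117 + 6**2 - 106*6) = 37005 + 36*(-2/117 + 36 - 636) = 37005 + 36*(-70202/117) = 37005 - 280808/13 = 200257/13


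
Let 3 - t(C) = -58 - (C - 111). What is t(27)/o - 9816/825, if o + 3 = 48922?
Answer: -160069293/13452725 ≈ -11.899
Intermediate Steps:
o = 48919 (o = -3 + 48922 = 48919)
t(C) = -50 + C (t(C) = 3 - (-58 - (C - 111)) = 3 - (-58 - (-111 + C)) = 3 - (-58 + (111 - C)) = 3 - (53 - C) = 3 + (-53 + C) = -50 + C)
t(27)/o - 9816/825 = (-50 + 27)/48919 - 9816/825 = -23*1/48919 - 9816*1/825 = -23/48919 - 3272/275 = -160069293/13452725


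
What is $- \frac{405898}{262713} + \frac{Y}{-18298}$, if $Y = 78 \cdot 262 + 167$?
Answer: $- \frac{12839797543}{4807122474} \approx -2.671$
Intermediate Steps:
$Y = 20603$ ($Y = 20436 + 167 = 20603$)
$- \frac{405898}{262713} + \frac{Y}{-18298} = - \frac{405898}{262713} + \frac{20603}{-18298} = \left(-405898\right) \frac{1}{262713} + 20603 \left(- \frac{1}{18298}\right) = - \frac{405898}{262713} - \frac{20603}{18298} = - \frac{12839797543}{4807122474}$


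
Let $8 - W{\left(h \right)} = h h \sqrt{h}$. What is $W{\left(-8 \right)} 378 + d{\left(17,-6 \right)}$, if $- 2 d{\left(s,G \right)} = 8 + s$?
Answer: $\frac{6023}{2} - 48384 i \sqrt{2} \approx 3011.5 - 68425.0 i$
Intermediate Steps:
$d{\left(s,G \right)} = -4 - \frac{s}{2}$ ($d{\left(s,G \right)} = - \frac{8 + s}{2} = -4 - \frac{s}{2}$)
$W{\left(h \right)} = 8 - h^{\frac{5}{2}}$ ($W{\left(h \right)} = 8 - h h \sqrt{h} = 8 - h^{2} \sqrt{h} = 8 - h^{\frac{5}{2}}$)
$W{\left(-8 \right)} 378 + d{\left(17,-6 \right)} = \left(8 - \left(-8\right)^{\frac{5}{2}}\right) 378 - \frac{25}{2} = \left(8 - 128 i \sqrt{2}\right) 378 - \frac{25}{2} = \left(3024 - 48384 i \sqrt{2}\right) - \frac{25}{2} = \frac{6023}{2} - 48384 i \sqrt{2}$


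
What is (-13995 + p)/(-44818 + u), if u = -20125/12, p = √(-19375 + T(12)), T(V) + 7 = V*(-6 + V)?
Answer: 167940/557941 - 12*I*√19310/557941 ≈ 0.301 - 0.0029887*I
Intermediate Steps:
T(V) = -7 + V*(-6 + V)
p = I*√19310 (p = √(-19375 + (-7 + 12² - 6*12)) = √(-19375 + (-7 + 144 - 72)) = √(-19375 + 65) = √(-19310) = I*√19310 ≈ 138.96*I)
u = -20125/12 ≈ -1677.1
(-13995 + p)/(-44818 + u) = (-13995 + I*√19310)/(-44818 - 20125/12) = (-13995 + I*√19310)/(-557941/12) = (-13995 + I*√19310)*(-12/557941) = 167940/557941 - 12*I*√19310/557941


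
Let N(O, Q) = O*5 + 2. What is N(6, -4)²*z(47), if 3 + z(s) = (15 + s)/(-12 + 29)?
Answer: 11264/17 ≈ 662.59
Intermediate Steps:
N(O, Q) = 2 + 5*O (N(O, Q) = 5*O + 2 = 2 + 5*O)
z(s) = -36/17 + s/17 (z(s) = -3 + (15 + s)/(-12 + 29) = -3 + (15 + s)/17 = -3 + (15 + s)*(1/17) = -3 + (15/17 + s/17) = -36/17 + s/17)
N(6, -4)²*z(47) = (2 + 5*6)²*(-36/17 + (1/17)*47) = (2 + 30)²*(-36/17 + 47/17) = 32²*(11/17) = 1024*(11/17) = 11264/17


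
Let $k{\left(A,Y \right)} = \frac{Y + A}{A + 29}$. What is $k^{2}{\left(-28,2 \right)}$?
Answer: $676$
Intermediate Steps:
$k{\left(A,Y \right)} = \frac{A + Y}{29 + A}$
$k^{2}{\left(-28,2 \right)} = \left(\frac{-28 + 2}{29 - 28}\right)^{2} = \left(1^{-1} \left(-26\right)\right)^{2} = \left(1 \left(-26\right)\right)^{2} = \left(-26\right)^{2} = 676$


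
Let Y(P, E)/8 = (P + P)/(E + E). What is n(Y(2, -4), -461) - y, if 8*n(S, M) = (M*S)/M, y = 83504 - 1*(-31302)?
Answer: -229613/2 ≈ -1.1481e+5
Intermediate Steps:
Y(P, E) = 8*P/E (Y(P, E) = 8*((P + P)/(E + E)) = 8*((2*P)/((2*E))) = 8*((2*P)*(1/(2*E))) = 8*(P/E) = 8*P/E)
y = 114806 (y = 83504 + 31302 = 114806)
n(S, M) = S/8 (n(S, M) = ((M*S)/M)/8 = S/8)
n(Y(2, -4), -461) - y = (8*2/(-4))/8 - 1*114806 = (8*2*(-¼))/8 - 114806 = (⅛)*(-4) - 114806 = -½ - 114806 = -229613/2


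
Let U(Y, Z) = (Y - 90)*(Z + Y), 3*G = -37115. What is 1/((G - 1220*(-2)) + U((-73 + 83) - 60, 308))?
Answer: -3/138155 ≈ -2.1715e-5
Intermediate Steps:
G = -37115/3 (G = (⅓)*(-37115) = -37115/3 ≈ -12372.)
U(Y, Z) = (-90 + Y)*(Y + Z)
1/((G - 1220*(-2)) + U((-73 + 83) - 60, 308)) = 1/((-37115/3 - 1220*(-2)) + (((-73 + 83) - 60)² - 90*((-73 + 83) - 60) - 90*308 + ((-73 + 83) - 60)*308)) = 1/((-37115/3 - 1*(-2440)) + ((10 - 60)² - 90*(10 - 60) - 27720 + (10 - 60)*308)) = 1/((-37115/3 + 2440) + ((-50)² - 90*(-50) - 27720 - 50*308)) = 1/(-29795/3 + (2500 + 4500 - 27720 - 15400)) = 1/(-29795/3 - 36120) = 1/(-138155/3) = -3/138155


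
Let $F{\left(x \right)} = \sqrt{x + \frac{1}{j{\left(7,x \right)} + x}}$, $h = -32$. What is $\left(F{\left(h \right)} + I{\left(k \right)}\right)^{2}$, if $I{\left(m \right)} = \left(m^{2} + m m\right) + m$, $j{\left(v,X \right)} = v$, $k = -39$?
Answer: $\frac{225449424}{25} + \frac{18018 i \sqrt{89}}{5} \approx 9.018 \cdot 10^{6} + 33996.0 i$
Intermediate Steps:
$F{\left(x \right)} = \sqrt{x + \frac{1}{7 + x}}$
$I{\left(m \right)} = m + 2 m^{2}$ ($I{\left(m \right)} = \left(m^{2} + m^{2}\right) + m = 2 m^{2} + m = m + 2 m^{2}$)
$\left(F{\left(h \right)} + I{\left(k \right)}\right)^{2} = \left(\sqrt{\frac{1 - 32 \left(7 - 32\right)}{7 - 32}} - 39 \left(1 + 2 \left(-39\right)\right)\right)^{2} = \left(\sqrt{\frac{1 - -800}{-25}} - 39 \left(1 - 78\right)\right)^{2} = \left(\sqrt{- \frac{1 + 800}{25}} - -3003\right)^{2} = \left(\sqrt{\left(- \frac{1}{25}\right) 801} + 3003\right)^{2} = \left(\sqrt{- \frac{801}{25}} + 3003\right)^{2} = \left(\frac{3 i \sqrt{89}}{5} + 3003\right)^{2} = \left(3003 + \frac{3 i \sqrt{89}}{5}\right)^{2}$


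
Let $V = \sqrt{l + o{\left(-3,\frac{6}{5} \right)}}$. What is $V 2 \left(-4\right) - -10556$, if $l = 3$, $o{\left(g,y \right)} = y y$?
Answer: $10556 - \frac{8 \sqrt{111}}{5} \approx 10539.0$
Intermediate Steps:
$o{\left(g,y \right)} = y^{2}$
$V = \frac{\sqrt{111}}{5}$ ($V = \sqrt{3 + \left(\frac{6}{5}\right)^{2}} = \sqrt{3 + \frac{36}{25}} = \sqrt{\frac{111}{25}} = \frac{\sqrt{111}}{5} \approx 2.1071$)
$V 2 \left(-4\right) - -10556 = \frac{\sqrt{111}}{5} \cdot 2 \left(-4\right) - -10556 = \frac{2 \sqrt{111}}{5} \left(-4\right) + 10556 = - \frac{8 \sqrt{111}}{5} + 10556 = 10556 - \frac{8 \sqrt{111}}{5}$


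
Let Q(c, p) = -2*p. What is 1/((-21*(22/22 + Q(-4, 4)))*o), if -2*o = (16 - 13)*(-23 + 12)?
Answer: 2/4851 ≈ 0.00041229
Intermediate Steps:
o = 33/2 (o = -(16 - 13)*(-23 + 12)/2 = -3*(-11)/2 = -½*(-33) = 33/2 ≈ 16.500)
1/((-21*(22/22 + Q(-4, 4)))*o) = 1/(-21*(22/22 - 2*4)*(33/2)) = 1/(-21*(22*(1/22) - 8)*(33/2)) = 1/(-21*(1 - 8)*(33/2)) = 1/(-21*(-7)*(33/2)) = 1/(147*(33/2)) = 1/(4851/2) = 2/4851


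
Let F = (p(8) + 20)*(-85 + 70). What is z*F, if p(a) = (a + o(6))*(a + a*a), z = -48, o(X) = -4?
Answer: 221760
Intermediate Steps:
p(a) = (-4 + a)*(a + a**2) (p(a) = (a - 4)*(a + a*a) = (-4 + a)*(a + a**2))
F = -4620 (F = (8*(-4 + 8**2 - 3*8) + 20)*(-85 + 70) = (8*(-4 + 64 - 24) + 20)*(-15) = (8*36 + 20)*(-15) = (288 + 20)*(-15) = 308*(-15) = -4620)
z*F = -48*(-4620) = 221760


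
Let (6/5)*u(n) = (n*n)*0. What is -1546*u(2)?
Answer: 0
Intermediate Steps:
u(n) = 0 (u(n) = 5*((n*n)*0)/6 = 5*(n**2*0)/6 = (5/6)*0 = 0)
-1546*u(2) = -1546*0 = 0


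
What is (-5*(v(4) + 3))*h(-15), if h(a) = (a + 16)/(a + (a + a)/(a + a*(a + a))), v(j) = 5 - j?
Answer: 580/437 ≈ 1.3272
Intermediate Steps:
h(a) = (16 + a)/(a + 2*a/(a + 2*a²)) (h(a) = (16 + a)/(a + (2*a)/(a + a*(2*a))) = (16 + a)/(a + (2*a)/(a + 2*a²)) = (16 + a)/(a + 2*a/(a + 2*a²)))
(-5*(v(4) + 3))*h(-15) = (-5*((5 - 1*4) + 3))*((16 + 2*(-15)² + 33*(-15))/(2 - 15 + 2*(-15)²)) = (-5*((5 - 4) + 3))*((16 + 2*225 - 495)/(2 - 15 + 2*225)) = (-5*(1 + 3))*((16 + 450 - 495)/(2 - 15 + 450)) = (-5*4)*(-29/437) = -20*(-29)/437 = -20*(-29/437) = 580/437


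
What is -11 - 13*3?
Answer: -50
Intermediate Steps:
-11 - 13*3 = -11 - 39 = -50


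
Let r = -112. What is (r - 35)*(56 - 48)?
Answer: -1176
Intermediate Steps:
(r - 35)*(56 - 48) = (-112 - 35)*(56 - 48) = -147*8 = -1176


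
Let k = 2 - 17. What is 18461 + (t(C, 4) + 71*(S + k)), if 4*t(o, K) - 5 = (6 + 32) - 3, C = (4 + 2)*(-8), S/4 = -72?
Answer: -3042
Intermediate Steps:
S = -288 (S = 4*(-72) = -288)
k = -15
C = -48 (C = 6*(-8) = -48)
t(o, K) = 10 (t(o, K) = 5/4 + ((6 + 32) - 3)/4 = 5/4 + (38 - 3)/4 = 5/4 + (¼)*35 = 5/4 + 35/4 = 10)
18461 + (t(C, 4) + 71*(S + k)) = 18461 + (10 + 71*(-288 - 15)) = 18461 + (10 + 71*(-303)) = 18461 + (10 - 21513) = 18461 - 21503 = -3042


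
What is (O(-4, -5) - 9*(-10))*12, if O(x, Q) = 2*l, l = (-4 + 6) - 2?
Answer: 1080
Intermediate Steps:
l = 0 (l = 2 - 2 = 0)
O(x, Q) = 0 (O(x, Q) = 2*0 = 0)
(O(-4, -5) - 9*(-10))*12 = (0 - 9*(-10))*12 = (0 + 90)*12 = 90*12 = 1080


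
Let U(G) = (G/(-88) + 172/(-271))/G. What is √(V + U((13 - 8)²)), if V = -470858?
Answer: I*√1673685797728582/59620 ≈ 686.19*I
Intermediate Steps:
U(G) = (-172/271 - G/88)/G (U(G) = (G*(-1/88) + 172*(-1/271))/G = (-G/88 - 172/271)/G = (-172/271 - G/88)/G)
√(V + U((13 - 8)²)) = √(-470858 + (-15136 - 271*(13 - 8)²)/(23848*((13 - 8)²))) = √(-470858 + (-15136 - 271*5²)/(23848*(5²))) = √(-470858 + (1/23848)*(-15136 - 271*25)/25) = √(-470858 + (1/23848)*(1/25)*(-15136 - 6775)) = √(-470858 + (1/23848)*(1/25)*(-21911)) = √(-470858 - 21911/596200) = √(-280725561511/596200) = I*√1673685797728582/59620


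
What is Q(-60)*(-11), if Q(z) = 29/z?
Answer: 319/60 ≈ 5.3167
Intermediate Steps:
Q(-60)*(-11) = (29/(-60))*(-11) = (29*(-1/60))*(-11) = -29/60*(-11) = 319/60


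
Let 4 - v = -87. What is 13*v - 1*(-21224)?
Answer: 22407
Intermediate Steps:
v = 91 (v = 4 - 1*(-87) = 4 + 87 = 91)
13*v - 1*(-21224) = 13*91 - 1*(-21224) = 1183 + 21224 = 22407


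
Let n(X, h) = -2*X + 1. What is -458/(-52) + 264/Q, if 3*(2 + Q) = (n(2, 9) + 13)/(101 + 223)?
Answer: -3114461/25142 ≈ -123.87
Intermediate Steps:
n(X, h) = 1 - 2*X
Q = -967/486 (Q = -2 + (((1 - 2*2) + 13)/(101 + 223))/3 = -2 + (((1 - 4) + 13)/324)/3 = -2 + ((-3 + 13)*(1/324))/3 = -2 + (10*(1/324))/3 = -2 + (⅓)*(5/162) = -2 + 5/486 = -967/486 ≈ -1.9897)
-458/(-52) + 264/Q = -458/(-52) + 264/(-967/486) = -458*(-1/52) + 264*(-486/967) = 229/26 - 128304/967 = -3114461/25142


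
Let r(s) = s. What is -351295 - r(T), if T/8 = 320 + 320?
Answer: -356415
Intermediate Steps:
T = 5120 (T = 8*(320 + 320) = 8*640 = 5120)
-351295 - r(T) = -351295 - 1*5120 = -351295 - 5120 = -356415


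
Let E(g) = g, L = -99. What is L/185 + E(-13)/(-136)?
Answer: -11059/25160 ≈ -0.43955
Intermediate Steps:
L/185 + E(-13)/(-136) = -99/185 - 13/(-136) = -99*1/185 - 13*(-1/136) = -99/185 + 13/136 = -11059/25160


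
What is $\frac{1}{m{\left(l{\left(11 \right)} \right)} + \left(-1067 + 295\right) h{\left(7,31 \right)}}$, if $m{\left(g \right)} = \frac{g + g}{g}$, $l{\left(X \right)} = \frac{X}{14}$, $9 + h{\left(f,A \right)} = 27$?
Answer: $- \frac{1}{13894} \approx -7.1974 \cdot 10^{-5}$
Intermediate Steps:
$h{\left(f,A \right)} = 18$ ($h{\left(f,A \right)} = -9 + 27 = 18$)
$l{\left(X \right)} = \frac{X}{14}$ ($l{\left(X \right)} = X \frac{1}{14} = \frac{X}{14}$)
$m{\left(g \right)} = 2$ ($m{\left(g \right)} = \frac{2 g}{g} = 2$)
$\frac{1}{m{\left(l{\left(11 \right)} \right)} + \left(-1067 + 295\right) h{\left(7,31 \right)}} = \frac{1}{2 + \left(-1067 + 295\right) 18} = \frac{1}{2 - 13896} = \frac{1}{-13894} = - \frac{1}{13894}$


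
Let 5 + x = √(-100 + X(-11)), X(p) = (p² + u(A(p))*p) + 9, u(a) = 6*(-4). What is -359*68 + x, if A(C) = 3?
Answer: -24417 + 7*√6 ≈ -24400.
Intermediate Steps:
u(a) = -24
X(p) = 9 + p² - 24*p (X(p) = (p² - 24*p) + 9 = 9 + p² - 24*p)
x = -5 + 7*√6 (x = -5 + √(-100 + (9 + (-11)² - 24*(-11))) = -5 + √(-100 + (9 + 121 + 264)) = -5 + √(-100 + 394) = -5 + √294 = -5 + 7*√6 ≈ 12.146)
-359*68 + x = -359*68 + (-5 + 7*√6) = -24412 + (-5 + 7*√6) = -24417 + 7*√6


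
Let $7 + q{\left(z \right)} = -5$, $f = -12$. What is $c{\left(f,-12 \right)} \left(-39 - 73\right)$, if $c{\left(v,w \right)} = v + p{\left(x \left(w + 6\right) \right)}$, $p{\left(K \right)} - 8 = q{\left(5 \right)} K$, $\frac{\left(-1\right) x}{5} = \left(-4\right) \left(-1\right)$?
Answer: $161728$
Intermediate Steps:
$q{\left(z \right)} = -12$ ($q{\left(z \right)} = -7 - 5 = -12$)
$x = -20$ ($x = - 5 \left(\left(-4\right) \left(-1\right)\right) = \left(-5\right) 4 = -20$)
$p{\left(K \right)} = 8 - 12 K$
$c{\left(v,w \right)} = 1448 + v + 240 w$ ($c{\left(v,w \right)} = v - \left(-8 + 12 \left(- 20 \left(w + 6\right)\right)\right) = v - \left(-8 + 12 \left(- 20 \left(6 + w\right)\right)\right) = v - \left(-8 + 12 \left(-120 - 20 w\right)\right) = v + \left(8 + \left(1440 + 240 w\right)\right) = v + \left(1448 + 240 w\right) = 1448 + v + 240 w$)
$c{\left(f,-12 \right)} \left(-39 - 73\right) = \left(1448 - 12 + 240 \left(-12\right)\right) \left(-39 - 73\right) = \left(1448 - 12 - 2880\right) \left(-112\right) = \left(-1444\right) \left(-112\right) = 161728$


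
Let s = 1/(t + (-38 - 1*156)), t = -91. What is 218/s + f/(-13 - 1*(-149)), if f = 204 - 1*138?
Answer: -4224807/68 ≈ -62130.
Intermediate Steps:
s = -1/285 (s = 1/(-91 + (-38 - 1*156)) = 1/(-91 + (-38 - 156)) = 1/(-91 - 194) = 1/(-285) = -1/285 ≈ -0.0035088)
f = 66 (f = 204 - 138 = 66)
218/s + f/(-13 - 1*(-149)) = 218/(-1/285) + 66/(-13 - 1*(-149)) = 218*(-285) + 66/(-13 + 149) = -62130 + 66/136 = -62130 + 66*(1/136) = -62130 + 33/68 = -4224807/68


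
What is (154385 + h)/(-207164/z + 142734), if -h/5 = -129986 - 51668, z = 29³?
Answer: 25917092795/3480932362 ≈ 7.4454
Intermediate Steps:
z = 24389
h = 908270 (h = -5*(-129986 - 51668) = -5*(-181654) = 908270)
(154385 + h)/(-207164/z + 142734) = (154385 + 908270)/(-207164/24389 + 142734) = 1062655/(-207164*1/24389 + 142734) = 1062655/(-207164/24389 + 142734) = 1062655/(3480932362/24389) = 1062655*(24389/3480932362) = 25917092795/3480932362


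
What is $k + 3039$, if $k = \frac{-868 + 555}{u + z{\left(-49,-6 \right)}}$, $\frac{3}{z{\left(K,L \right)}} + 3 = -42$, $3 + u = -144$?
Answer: $\frac{6708729}{2206} \approx 3041.1$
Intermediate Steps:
$u = -147$ ($u = -3 - 144 = -147$)
$z{\left(K,L \right)} = - \frac{1}{15}$ ($z{\left(K,L \right)} = \frac{3}{-3 - 42} = \frac{3}{-45} = 3 \left(- \frac{1}{45}\right) = - \frac{1}{15}$)
$k = \frac{4695}{2206}$ ($k = \frac{-868 + 555}{-147 - \frac{1}{15}} = - \frac{313}{- \frac{2206}{15}} = \left(-313\right) \left(- \frac{15}{2206}\right) = \frac{4695}{2206} \approx 2.1283$)
$k + 3039 = \frac{4695}{2206} + 3039 = \frac{6708729}{2206}$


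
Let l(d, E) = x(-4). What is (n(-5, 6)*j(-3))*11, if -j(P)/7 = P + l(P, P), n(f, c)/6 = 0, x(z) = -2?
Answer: 0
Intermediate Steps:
n(f, c) = 0 (n(f, c) = 6*0 = 0)
l(d, E) = -2
j(P) = 14 - 7*P (j(P) = -7*(P - 2) = -7*(-2 + P) = 14 - 7*P)
(n(-5, 6)*j(-3))*11 = (0*(14 - 7*(-3)))*11 = (0*(14 + 21))*11 = (0*35)*11 = 0*11 = 0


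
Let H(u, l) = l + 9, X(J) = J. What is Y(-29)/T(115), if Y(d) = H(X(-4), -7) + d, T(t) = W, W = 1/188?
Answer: -5076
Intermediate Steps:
H(u, l) = 9 + l
W = 1/188 ≈ 0.0053191
T(t) = 1/188
Y(d) = 2 + d (Y(d) = (9 - 7) + d = 2 + d)
Y(-29)/T(115) = (2 - 29)/(1/188) = -27*188 = -5076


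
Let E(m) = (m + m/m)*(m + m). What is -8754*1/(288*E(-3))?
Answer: -1459/576 ≈ -2.5330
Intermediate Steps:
E(m) = 2*m*(1 + m) (E(m) = (m + 1)*(2*m) = (1 + m)*(2*m) = 2*m*(1 + m))
-8754*1/(288*E(-3)) = -8754*(-1/(1728*(1 - 3))) = -8754/(288*(2*(-3)*(-2))) = -8754/(288*12) = -8754/3456 = -8754*1/3456 = -1459/576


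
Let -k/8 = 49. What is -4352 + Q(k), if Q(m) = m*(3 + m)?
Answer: 148136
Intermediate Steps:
k = -392 (k = -8*49 = -392)
-4352 + Q(k) = -4352 - 392*(3 - 392) = -4352 - 392*(-389) = -4352 + 152488 = 148136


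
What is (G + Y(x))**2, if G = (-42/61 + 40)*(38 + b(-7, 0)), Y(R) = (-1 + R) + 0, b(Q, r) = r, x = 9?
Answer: 8392758544/3721 ≈ 2.2555e+6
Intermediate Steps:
Y(R) = -1 + R
G = 91124/61 (G = (-42/61 + 40)*(38 + 0) = (-42*1/61 + 40)*38 = (-42/61 + 40)*38 = (2398/61)*38 = 91124/61 ≈ 1493.8)
(G + Y(x))**2 = (91124/61 + (-1 + 9))**2 = (91124/61 + 8)**2 = (91612/61)**2 = 8392758544/3721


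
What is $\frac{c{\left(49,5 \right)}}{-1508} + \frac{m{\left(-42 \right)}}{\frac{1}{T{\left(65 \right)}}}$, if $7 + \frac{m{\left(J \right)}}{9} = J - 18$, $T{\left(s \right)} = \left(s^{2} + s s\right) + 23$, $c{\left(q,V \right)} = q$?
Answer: $- \frac{7704702301}{1508} \approx -5.1092 \cdot 10^{6}$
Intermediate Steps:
$T{\left(s \right)} = 23 + 2 s^{2}$ ($T{\left(s \right)} = \left(s^{2} + s^{2}\right) + 23 = 2 s^{2} + 23 = 23 + 2 s^{2}$)
$m{\left(J \right)} = -225 + 9 J$ ($m{\left(J \right)} = -63 + 9 \left(J - 18\right) = -63 + 9 \left(-18 + J\right) = -63 + \left(-162 + 9 J\right) = -225 + 9 J$)
$\frac{c{\left(49,5 \right)}}{-1508} + \frac{m{\left(-42 \right)}}{\frac{1}{T{\left(65 \right)}}} = \frac{49}{-1508} + \frac{-225 + 9 \left(-42\right)}{\frac{1}{23 + 2 \cdot 65^{2}}} = 49 \left(- \frac{1}{1508}\right) + \frac{-225 - 378}{\frac{1}{23 + 2 \cdot 4225}} = - \frac{49}{1508} - \frac{603}{\frac{1}{23 + 8450}} = - \frac{49}{1508} - \frac{603}{\frac{1}{8473}} = - \frac{49}{1508} - 603 \frac{1}{\frac{1}{8473}} = - \frac{49}{1508} - 5109219 = - \frac{7704702301}{1508}$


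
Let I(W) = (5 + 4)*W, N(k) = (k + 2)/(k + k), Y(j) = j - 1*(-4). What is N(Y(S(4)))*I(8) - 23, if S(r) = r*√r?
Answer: 19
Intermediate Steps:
S(r) = r^(3/2)
Y(j) = 4 + j (Y(j) = j + 4 = 4 + j)
N(k) = (2 + k)/(2*k) (N(k) = (2 + k)/((2*k)) = (2 + k)*(1/(2*k)) = (2 + k)/(2*k))
I(W) = 9*W
N(Y(S(4)))*I(8) - 23 = ((2 + (4 + 4^(3/2)))/(2*(4 + 4^(3/2))))*(9*8) - 23 = ((2 + (4 + 8))/(2*(4 + 8)))*72 - 23 = ((½)*(2 + 12)/12)*72 - 23 = ((½)*(1/12)*14)*72 - 23 = (7/12)*72 - 23 = 42 - 23 = 19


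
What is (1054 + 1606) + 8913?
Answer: 11573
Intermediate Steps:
(1054 + 1606) + 8913 = 2660 + 8913 = 11573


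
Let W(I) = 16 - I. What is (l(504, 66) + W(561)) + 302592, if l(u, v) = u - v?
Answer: 302485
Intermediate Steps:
(l(504, 66) + W(561)) + 302592 = ((504 - 1*66) + (16 - 1*561)) + 302592 = ((504 - 66) + (16 - 561)) + 302592 = (438 - 545) + 302592 = -107 + 302592 = 302485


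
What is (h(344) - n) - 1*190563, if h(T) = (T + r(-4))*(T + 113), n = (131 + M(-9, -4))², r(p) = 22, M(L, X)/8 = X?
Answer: -33102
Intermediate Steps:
M(L, X) = 8*X
n = 9801 (n = (131 + 8*(-4))² = (131 - 32)² = 99² = 9801)
h(T) = (22 + T)*(113 + T) (h(T) = (T + 22)*(T + 113) = (22 + T)*(113 + T))
(h(344) - n) - 1*190563 = ((2486 + 344² + 135*344) - 1*9801) - 1*190563 = ((2486 + 118336 + 46440) - 9801) - 190563 = (167262 - 9801) - 190563 = 157461 - 190563 = -33102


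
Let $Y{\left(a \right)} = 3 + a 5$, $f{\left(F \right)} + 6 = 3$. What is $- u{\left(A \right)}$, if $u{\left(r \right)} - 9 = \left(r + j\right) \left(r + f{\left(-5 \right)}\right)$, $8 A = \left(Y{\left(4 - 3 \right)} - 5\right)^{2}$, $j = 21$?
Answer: $\frac{2079}{64} \approx 32.484$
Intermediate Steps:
$f{\left(F \right)} = -3$ ($f{\left(F \right)} = -6 + 3 = -3$)
$Y{\left(a \right)} = 3 + 5 a$
$A = \frac{9}{8}$ ($A = \frac{\left(\left(3 + 5 \left(4 - 3\right)\right) - 5\right)^{2}}{8} = \frac{\left(\left(3 + 5 \cdot 1\right) - 5\right)^{2}}{8} = \frac{\left(\left(3 + 5\right) - 5\right)^{2}}{8} = \frac{\left(8 - 5\right)^{2}}{8} = \frac{3^{2}}{8} = \frac{1}{8} \cdot 9 = \frac{9}{8} \approx 1.125$)
$u{\left(r \right)} = 9 + \left(-3 + r\right) \left(21 + r\right)$ ($u{\left(r \right)} = 9 + \left(r + 21\right) \left(r - 3\right) = 9 + \left(21 + r\right) \left(-3 + r\right) = 9 + \left(-3 + r\right) \left(21 + r\right)$)
$- u{\left(A \right)} = - (-54 + \left(\frac{9}{8}\right)^{2} + 18 \cdot \frac{9}{8}) = - (-54 + \frac{81}{64} + \frac{81}{4}) = \left(-1\right) \left(- \frac{2079}{64}\right) = \frac{2079}{64}$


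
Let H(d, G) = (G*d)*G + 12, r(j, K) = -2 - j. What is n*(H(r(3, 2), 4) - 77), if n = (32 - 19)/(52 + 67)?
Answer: -1885/119 ≈ -15.840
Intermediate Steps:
n = 13/119 ≈ 0.10924
H(d, G) = 12 + d*G² (H(d, G) = d*G² + 12 = 12 + d*G²)
n*(H(r(3, 2), 4) - 77) = 13*((12 + (-2 - 1*3)*4²) - 77)/119 = 13*((12 + (-2 - 3)*16) - 77)/119 = 13*((12 - 5*16) - 77)/119 = 13*((12 - 80) - 77)/119 = 13*(-68 - 77)/119 = (13/119)*(-145) = -1885/119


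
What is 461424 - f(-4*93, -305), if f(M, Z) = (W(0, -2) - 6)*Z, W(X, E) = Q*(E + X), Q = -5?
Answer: 462644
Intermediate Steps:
W(X, E) = -5*E - 5*X (W(X, E) = -5*(E + X) = -5*E - 5*X)
f(M, Z) = 4*Z (f(M, Z) = ((-5*(-2) - 5*0) - 6)*Z = ((10 + 0) - 6)*Z = (10 - 6)*Z = 4*Z)
461424 - f(-4*93, -305) = 461424 - 4*(-305) = 461424 - 1*(-1220) = 461424 + 1220 = 462644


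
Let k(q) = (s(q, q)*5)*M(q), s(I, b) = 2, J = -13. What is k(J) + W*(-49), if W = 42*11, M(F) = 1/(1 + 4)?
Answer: -22636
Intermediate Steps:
M(F) = ⅕ (M(F) = 1/5 = ⅕)
W = 462
k(q) = 2 (k(q) = (2*5)*(⅕) = 10*(⅕) = 2)
k(J) + W*(-49) = 2 + 462*(-49) = 2 - 22638 = -22636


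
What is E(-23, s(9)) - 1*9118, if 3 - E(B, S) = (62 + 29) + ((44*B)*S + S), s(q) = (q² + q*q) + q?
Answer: 163675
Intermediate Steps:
s(q) = q + 2*q² (s(q) = (q² + q²) + q = 2*q² + q = q + 2*q²)
E(B, S) = -88 - S - 44*B*S (E(B, S) = 3 - ((62 + 29) + ((44*B)*S + S)) = 3 - (91 + (44*B*S + S)) = 3 - (91 + (S + 44*B*S)) = 3 - (91 + S + 44*B*S) = 3 + (-91 - S - 44*B*S) = -88 - S - 44*B*S)
E(-23, s(9)) - 1*9118 = (-88 - 9*(1 + 2*9) - 44*(-23)*9*(1 + 2*9)) - 1*9118 = (-88 - 9*(1 + 18) - 44*(-23)*9*(1 + 18)) - 9118 = (-88 - 9*19 - 44*(-23)*9*19) - 9118 = (-88 - 1*171 - 44*(-23)*171) - 9118 = (-88 - 171 + 173052) - 9118 = 172793 - 9118 = 163675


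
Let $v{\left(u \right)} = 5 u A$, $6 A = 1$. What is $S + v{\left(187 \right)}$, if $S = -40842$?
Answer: $- \frac{244117}{6} \approx -40686.0$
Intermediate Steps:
$A = \frac{1}{6}$ ($A = \frac{1}{6} \cdot 1 = \frac{1}{6} \approx 0.16667$)
$v{\left(u \right)} = \frac{5 u}{6}$ ($v{\left(u \right)} = 5 u \frac{1}{6} = \frac{5 u}{6}$)
$S + v{\left(187 \right)} = -40842 + \frac{5}{6} \cdot 187 = -40842 + \frac{935}{6} = - \frac{244117}{6}$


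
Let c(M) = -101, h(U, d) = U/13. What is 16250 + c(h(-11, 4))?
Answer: 16149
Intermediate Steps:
h(U, d) = U/13 (h(U, d) = U*(1/13) = U/13)
16250 + c(h(-11, 4)) = 16250 - 101 = 16149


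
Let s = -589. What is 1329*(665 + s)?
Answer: 101004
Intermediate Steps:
1329*(665 + s) = 1329*(665 - 589) = 1329*76 = 101004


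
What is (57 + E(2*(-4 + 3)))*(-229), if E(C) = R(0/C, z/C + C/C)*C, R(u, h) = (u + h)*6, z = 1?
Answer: -11679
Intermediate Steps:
R(u, h) = 6*h + 6*u (R(u, h) = (h + u)*6 = 6*h + 6*u)
E(C) = C*(6 + 6/C) (E(C) = (6*(1/C + C/C) + 6*(0/C))*C = (6*(1/C + 1) + 6*0)*C = (6*(1 + 1/C) + 0)*C = ((6 + 6/C) + 0)*C = (6 + 6/C)*C = C*(6 + 6/C))
(57 + E(2*(-4 + 3)))*(-229) = (57 + (6 + 6*(2*(-4 + 3))))*(-229) = (57 + (6 + 6*(2*(-1))))*(-229) = (57 + (6 + 6*(-2)))*(-229) = (57 + (6 - 12))*(-229) = (57 - 6)*(-229) = 51*(-229) = -11679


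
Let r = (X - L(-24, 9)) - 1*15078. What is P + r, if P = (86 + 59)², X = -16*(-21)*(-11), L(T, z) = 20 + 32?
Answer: 2199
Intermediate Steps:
L(T, z) = 52
X = -3696 (X = 336*(-11) = -3696)
r = -18826 (r = (-3696 - 1*52) - 1*15078 = (-3696 - 52) - 15078 = -3748 - 15078 = -18826)
P = 21025 (P = 145² = 21025)
P + r = 21025 - 18826 = 2199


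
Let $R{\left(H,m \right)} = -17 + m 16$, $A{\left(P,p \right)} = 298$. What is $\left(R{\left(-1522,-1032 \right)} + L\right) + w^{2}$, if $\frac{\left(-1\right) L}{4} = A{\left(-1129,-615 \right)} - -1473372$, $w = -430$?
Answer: $-5726309$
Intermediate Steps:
$R{\left(H,m \right)} = -17 + 16 m$
$L = -5894680$ ($L = - 4 \left(298 - -1473372\right) = - 4 \left(298 + 1473372\right) = \left(-4\right) 1473670 = -5894680$)
$\left(R{\left(-1522,-1032 \right)} + L\right) + w^{2} = \left(\left(-17 + 16 \left(-1032\right)\right) - 5894680\right) + \left(-430\right)^{2} = \left(\left(-17 - 16512\right) - 5894680\right) + 184900 = \left(-16529 - 5894680\right) + 184900 = -5911209 + 184900 = -5726309$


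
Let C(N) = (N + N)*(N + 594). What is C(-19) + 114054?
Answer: 92204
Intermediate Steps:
C(N) = 2*N*(594 + N) (C(N) = (2*N)*(594 + N) = 2*N*(594 + N))
C(-19) + 114054 = 2*(-19)*(594 - 19) + 114054 = 2*(-19)*575 + 114054 = -21850 + 114054 = 92204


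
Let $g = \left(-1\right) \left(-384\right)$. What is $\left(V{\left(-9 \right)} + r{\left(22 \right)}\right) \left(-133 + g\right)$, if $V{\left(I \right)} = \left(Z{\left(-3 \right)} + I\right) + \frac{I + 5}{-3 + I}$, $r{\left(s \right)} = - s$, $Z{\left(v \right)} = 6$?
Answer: $- \frac{18574}{3} \approx -6191.3$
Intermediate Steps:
$g = 384$
$V{\left(I \right)} = 6 + I + \frac{5 + I}{-3 + I}$ ($V{\left(I \right)} = \left(6 + I\right) + \frac{I + 5}{-3 + I} = \left(6 + I\right) + \frac{5 + I}{-3 + I} = 6 + I + \frac{5 + I}{-3 + I}$)
$\left(V{\left(-9 \right)} + r{\left(22 \right)}\right) \left(-133 + g\right) = \left(\frac{-13 + \left(-9\right)^{2} + 4 \left(-9\right)}{-3 - 9} - 22\right) \left(-133 + 384\right) = \left(\frac{-13 + 81 - 36}{-12} - 22\right) 251 = \left(\left(- \frac{1}{12}\right) 32 - 22\right) 251 = \left(- \frac{8}{3} - 22\right) 251 = \left(- \frac{74}{3}\right) 251 = - \frac{18574}{3}$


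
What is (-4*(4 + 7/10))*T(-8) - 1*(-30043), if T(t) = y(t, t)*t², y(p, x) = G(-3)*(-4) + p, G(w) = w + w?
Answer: 53959/5 ≈ 10792.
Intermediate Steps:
G(w) = 2*w
y(p, x) = 24 + p (y(p, x) = (2*(-3))*(-4) + p = -6*(-4) + p = 24 + p)
T(t) = t²*(24 + t) (T(t) = (24 + t)*t² = t²*(24 + t))
(-4*(4 + 7/10))*T(-8) - 1*(-30043) = (-4*(4 + 7/10))*((-8)²*(24 - 8)) - 1*(-30043) = (-4*(4 + 7*(⅒)))*(64*16) + 30043 = -4*(4 + 7/10)*1024 + 30043 = -4*47/10*1024 + 30043 = -94/5*1024 + 30043 = -96256/5 + 30043 = 53959/5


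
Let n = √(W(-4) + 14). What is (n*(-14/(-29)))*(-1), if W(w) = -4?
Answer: -14*√10/29 ≈ -1.5266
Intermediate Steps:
n = √10 (n = √(-4 + 14) = √10 ≈ 3.1623)
(n*(-14/(-29)))*(-1) = (√10*(-14/(-29)))*(-1) = (√10*(-14*(-1/29)))*(-1) = (√10*(14/29))*(-1) = (14*√10/29)*(-1) = -14*√10/29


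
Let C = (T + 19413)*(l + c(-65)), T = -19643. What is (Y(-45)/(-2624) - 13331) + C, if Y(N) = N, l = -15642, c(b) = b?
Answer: 9444508141/2624 ≈ 3.5993e+6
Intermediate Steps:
C = 3612610 (C = (-19643 + 19413)*(-15642 - 65) = -230*(-15707) = 3612610)
(Y(-45)/(-2624) - 13331) + C = (-45/(-2624) - 13331) + 3612610 = (-45*(-1/2624) - 13331) + 3612610 = (45/2624 - 13331) + 3612610 = -34980499/2624 + 3612610 = 9444508141/2624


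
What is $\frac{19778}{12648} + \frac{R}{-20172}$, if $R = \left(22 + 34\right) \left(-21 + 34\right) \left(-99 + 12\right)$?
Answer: $\frac{1612951}{342924} \approx 4.7035$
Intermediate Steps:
$R = -63336$ ($R = 56 \cdot 13 \left(-87\right) = 728 \left(-87\right) = -63336$)
$\frac{19778}{12648} + \frac{R}{-20172} = \frac{19778}{12648} - \frac{63336}{-20172} = 19778 \cdot \frac{1}{12648} - - \frac{5278}{1681} = \frac{319}{204} + \frac{5278}{1681} = \frac{1612951}{342924}$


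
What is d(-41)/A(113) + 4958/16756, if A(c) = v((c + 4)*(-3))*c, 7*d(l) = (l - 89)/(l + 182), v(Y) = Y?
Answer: 7465188203/25228981386 ≈ 0.29590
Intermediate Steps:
d(l) = (-89 + l)/(7*(182 + l)) (d(l) = ((l - 89)/(l + 182))/7 = ((-89 + l)/(182 + l))/7 = (-89 + l)/(7*(182 + l)))
A(c) = c*(-12 - 3*c) (A(c) = ((c + 4)*(-3))*c = ((4 + c)*(-3))*c = (-12 - 3*c)*c = c*(-12 - 3*c))
d(-41)/A(113) + 4958/16756 = ((-89 - 41)/(7*(182 - 41)))/((-3*113*(4 + 113))) + 4958/16756 = ((⅐)*(-130)/141)/((-3*113*117)) + 4958*(1/16756) = ((⅐)*(1/141)*(-130))/(-39663) + 2479/8378 = -130/987*(-1/39663) + 2479/8378 = 10/3011337 + 2479/8378 = 7465188203/25228981386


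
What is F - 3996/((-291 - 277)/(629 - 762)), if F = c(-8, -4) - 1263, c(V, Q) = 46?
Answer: -305681/142 ≈ -2152.7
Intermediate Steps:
F = -1217 (F = 46 - 1263 = -1217)
F - 3996/((-291 - 277)/(629 - 762)) = -1217 - 3996/((-291 - 277)/(629 - 762)) = -1217 - 3996/((-568/(-133))) = -1217 - 3996/((-568*(-1/133))) = -1217 - 3996/568/133 = -1217 - 3996*133/568 = -1217 - 1*132867/142 = -1217 - 132867/142 = -305681/142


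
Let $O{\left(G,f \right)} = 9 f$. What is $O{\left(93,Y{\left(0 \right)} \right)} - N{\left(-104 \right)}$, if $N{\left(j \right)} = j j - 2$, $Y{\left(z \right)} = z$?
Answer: $-10814$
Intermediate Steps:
$N{\left(j \right)} = -2 + j^{2}$ ($N{\left(j \right)} = j^{2} - 2 = -2 + j^{2}$)
$O{\left(93,Y{\left(0 \right)} \right)} - N{\left(-104 \right)} = 9 \cdot 0 - \left(-2 + \left(-104\right)^{2}\right) = 0 - \left(-2 + 10816\right) = 0 - 10814 = -10814$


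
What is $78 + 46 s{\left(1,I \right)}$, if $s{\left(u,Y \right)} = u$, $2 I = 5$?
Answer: $124$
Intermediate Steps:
$I = \frac{5}{2}$ ($I = \frac{1}{2} \cdot 5 = \frac{5}{2} \approx 2.5$)
$78 + 46 s{\left(1,I \right)} = 78 + 46 \cdot 1 = 78 + 46 = 124$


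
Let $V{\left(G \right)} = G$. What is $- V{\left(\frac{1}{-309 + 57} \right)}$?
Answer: $\frac{1}{252} \approx 0.0039683$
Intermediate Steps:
$- V{\left(\frac{1}{-309 + 57} \right)} = - \frac{1}{-309 + 57} = - \frac{1}{-252} = \left(-1\right) \left(- \frac{1}{252}\right) = \frac{1}{252}$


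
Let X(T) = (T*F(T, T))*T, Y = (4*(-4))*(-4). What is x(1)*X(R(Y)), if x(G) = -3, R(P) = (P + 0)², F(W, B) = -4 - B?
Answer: 206359756800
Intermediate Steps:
Y = 64 (Y = -16*(-4) = 64)
R(P) = P²
X(T) = T²*(-4 - T) (X(T) = (T*(-4 - T))*T = T²*(-4 - T))
x(1)*X(R(Y)) = -3*(64²)²*(-4 - 1*64²) = -3*4096²*(-4 - 1*4096) = -50331648*(-4 - 4096) = -50331648*(-4100) = -3*(-68786585600) = 206359756800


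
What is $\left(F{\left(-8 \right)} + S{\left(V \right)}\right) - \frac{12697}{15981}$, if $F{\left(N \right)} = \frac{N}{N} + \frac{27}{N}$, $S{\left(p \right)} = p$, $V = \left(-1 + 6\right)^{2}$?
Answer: $\frac{2790985}{127848} \approx 21.831$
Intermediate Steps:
$V = 25$ ($V = 5^{2} = 25$)
$F{\left(N \right)} = 1 + \frac{27}{N}$
$\left(F{\left(-8 \right)} + S{\left(V \right)}\right) - \frac{12697}{15981} = \left(\frac{27 - 8}{-8} + 25\right) - \frac{12697}{15981} = \left(\left(- \frac{1}{8}\right) 19 + 25\right) - \frac{12697}{15981} = \left(- \frac{19}{8} + 25\right) - \frac{12697}{15981} = \frac{181}{8} - \frac{12697}{15981} = \frac{2790985}{127848}$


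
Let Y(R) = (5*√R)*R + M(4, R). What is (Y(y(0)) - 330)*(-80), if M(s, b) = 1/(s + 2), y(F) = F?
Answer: 79160/3 ≈ 26387.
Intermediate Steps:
M(s, b) = 1/(2 + s)
Y(R) = ⅙ + 5*R^(3/2) (Y(R) = (5*√R)*R + 1/(2 + 4) = 5*R^(3/2) + 1/6 = 5*R^(3/2) + ⅙ = ⅙ + 5*R^(3/2))
(Y(y(0)) - 330)*(-80) = ((⅙ + 5*0^(3/2)) - 330)*(-80) = ((⅙ + 5*0) - 330)*(-80) = ((⅙ + 0) - 330)*(-80) = (⅙ - 330)*(-80) = -1979/6*(-80) = 79160/3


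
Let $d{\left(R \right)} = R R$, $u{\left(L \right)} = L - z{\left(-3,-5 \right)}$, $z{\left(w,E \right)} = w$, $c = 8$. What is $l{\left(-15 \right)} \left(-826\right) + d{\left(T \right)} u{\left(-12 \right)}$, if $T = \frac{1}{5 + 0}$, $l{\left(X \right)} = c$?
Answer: $- \frac{165209}{25} \approx -6608.4$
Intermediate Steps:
$l{\left(X \right)} = 8$
$T = \frac{1}{5} \approx 0.2$
$u{\left(L \right)} = 3 + L$ ($u{\left(L \right)} = L - -3 = L + 3 = 3 + L$)
$d{\left(R \right)} = R^{2}$
$l{\left(-15 \right)} \left(-826\right) + d{\left(T \right)} u{\left(-12 \right)} = 8 \left(-826\right) + \frac{3 - 12}{25} = -6608 + \frac{1}{25} \left(-9\right) = -6608 - \frac{9}{25} = - \frac{165209}{25}$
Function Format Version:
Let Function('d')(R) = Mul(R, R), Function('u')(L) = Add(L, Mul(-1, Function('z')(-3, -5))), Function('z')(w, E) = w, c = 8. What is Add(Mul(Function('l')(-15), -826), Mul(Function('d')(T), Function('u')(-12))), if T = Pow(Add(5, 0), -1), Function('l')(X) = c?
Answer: Rational(-165209, 25) ≈ -6608.4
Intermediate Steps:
Function('l')(X) = 8
T = Rational(1, 5) (T = Pow(5, -1) = Rational(1, 5) ≈ 0.20000)
Function('u')(L) = Add(3, L) (Function('u')(L) = Add(L, Mul(-1, -3)) = Add(L, 3) = Add(3, L))
Function('d')(R) = Pow(R, 2)
Add(Mul(Function('l')(-15), -826), Mul(Function('d')(T), Function('u')(-12))) = Add(Mul(8, -826), Mul(Pow(Rational(1, 5), 2), Add(3, -12))) = Add(-6608, Mul(Rational(1, 25), -9)) = Add(-6608, Rational(-9, 25)) = Rational(-165209, 25)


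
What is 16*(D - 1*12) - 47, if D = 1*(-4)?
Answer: -303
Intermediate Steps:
D = -4
16*(D - 1*12) - 47 = 16*(-4 - 1*12) - 47 = 16*(-4 - 12) - 47 = 16*(-16) - 47 = -256 - 47 = -303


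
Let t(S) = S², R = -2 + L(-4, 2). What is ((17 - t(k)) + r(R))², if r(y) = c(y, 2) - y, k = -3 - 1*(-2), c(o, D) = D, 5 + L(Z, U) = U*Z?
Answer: 1089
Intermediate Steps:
L(Z, U) = -5 + U*Z
R = -15 (R = -2 + (-5 + 2*(-4)) = -2 + (-5 - 8) = -2 - 13 = -15)
k = -1 (k = -3 + 2 = -1)
r(y) = 2 - y
((17 - t(k)) + r(R))² = ((17 - 1*(-1)²) + (2 - 1*(-15)))² = ((17 - 1*1) + (2 + 15))² = ((17 - 1) + 17)² = (16 + 17)² = 33² = 1089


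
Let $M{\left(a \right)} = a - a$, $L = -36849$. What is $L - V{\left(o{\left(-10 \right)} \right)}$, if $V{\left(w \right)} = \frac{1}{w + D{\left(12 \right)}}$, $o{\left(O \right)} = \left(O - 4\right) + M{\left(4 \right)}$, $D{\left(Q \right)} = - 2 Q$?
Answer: $- \frac{1400261}{38} \approx -36849.0$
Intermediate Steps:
$M{\left(a \right)} = 0$
$o{\left(O \right)} = -4 + O$ ($o{\left(O \right)} = \left(O - 4\right) + 0 = \left(-4 + O\right) + 0 = -4 + O$)
$V{\left(w \right)} = \frac{1}{-24 + w}$ ($V{\left(w \right)} = \frac{1}{w - 24} = \frac{1}{-24 + w}$)
$L - V{\left(o{\left(-10 \right)} \right)} = -36849 - \frac{1}{-24 - 14} = -36849 - \frac{1}{-38} = -36849 - - \frac{1}{38} = -36849 + \frac{1}{38} = - \frac{1400261}{38}$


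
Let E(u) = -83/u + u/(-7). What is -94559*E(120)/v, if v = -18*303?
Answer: -1416588379/4581360 ≈ -309.21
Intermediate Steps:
E(u) = -83/u - u/7 (E(u) = -83/u + u*(-⅐) = -83/u - u/7)
v = -5454
-94559*E(120)/v = -94559/((-5454/(-83/120 - ⅐*120))) = -94559/((-5454/(-83*1/120 - 120/7))) = -94559/((-5454/(-83/120 - 120/7))) = -94559/((-5454/(-14981/840))) = -94559/((-5454*(-840/14981))) = -94559/4581360/14981 = -94559*14981/4581360 = -1416588379/4581360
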